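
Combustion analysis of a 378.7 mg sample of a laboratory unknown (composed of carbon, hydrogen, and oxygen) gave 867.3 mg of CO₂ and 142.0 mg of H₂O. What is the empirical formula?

mol C = 0.8673 g CO₂ ÷ 44.009 g/mol = 0.019707 mol
mol H = 2 × 0.1420 g H₂O ÷ 18.015 g/mol = 0.015765 mol
mass O = 0.3787 − (0.23670 + 0.015891) = 0.12610 g → mol O = 0.12610 ÷ 15.999 = 0.0078820 mol
Divide by the smallest (0.0078820 mol): C 2.500, H 2.000, O 1.000
Multiplying each by 2 gives whole numbers: C 5.00, H 4.00, O 2.00

C5H4O2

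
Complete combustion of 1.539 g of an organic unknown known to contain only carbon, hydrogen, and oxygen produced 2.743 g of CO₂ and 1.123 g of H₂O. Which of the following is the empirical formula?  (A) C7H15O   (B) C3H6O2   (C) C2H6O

(B) C3H6O2

mol C = 2.743 g CO₂ ÷ 44.009 g/mol = 0.062328 mol
mol H = 2 × 1.123 g H₂O ÷ 18.015 g/mol = 0.12467 mol
mass O = 1.539 − (0.74862 + 0.12567) = 0.66471 g → mol O = 0.66471 ÷ 15.999 = 0.041547 mol
Divide by the smallest (0.041547 mol): C 1.500, H 3.001, O 1.000
Multiplying each by 2 gives whole numbers: C 3.00, H 6.00, O 2.00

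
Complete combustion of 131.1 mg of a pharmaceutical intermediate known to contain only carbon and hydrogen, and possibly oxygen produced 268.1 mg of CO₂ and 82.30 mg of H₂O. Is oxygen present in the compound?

mol C = 0.2681 g CO₂ ÷ 44.009 g/mol = 0.0060919 mol
mol H = 2 × 0.08230 g H₂O ÷ 18.015 g/mol = 0.0091368 mol
C and H account for only 0.082380 g of the 0.1311 g sample; the remaining 0.048720 g must be oxygen.

yes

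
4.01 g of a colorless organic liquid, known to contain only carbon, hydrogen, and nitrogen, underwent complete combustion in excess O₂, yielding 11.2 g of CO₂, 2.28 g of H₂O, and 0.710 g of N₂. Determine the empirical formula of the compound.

C5H5N

mol C = 11.2 g CO₂ ÷ 44.009 g/mol = 0.2545 mol
mol H = 2 × 2.28 g H₂O ÷ 18.015 g/mol = 0.2531 mol
mol N = 2 × 0.710 g N₂ ÷ 28.014 g/mol = 0.05069 mol
Divide by the smallest (0.05069 mol): C 5.021, H 4.994, N 1.000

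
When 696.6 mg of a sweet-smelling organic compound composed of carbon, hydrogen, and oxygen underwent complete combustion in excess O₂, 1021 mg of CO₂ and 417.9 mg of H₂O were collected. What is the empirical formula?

CH2O

mol C = 1.021 g CO₂ ÷ 44.009 g/mol = 0.023200 mol
mol H = 2 × 0.4179 g H₂O ÷ 18.015 g/mol = 0.046395 mol
mass O = 0.6966 − (0.27865 + 0.046766) = 0.37118 g → mol O = 0.37118 ÷ 15.999 = 0.023200 mol
Divide by the smallest (0.023200 mol): C 1.000, H 2.000, O 1.000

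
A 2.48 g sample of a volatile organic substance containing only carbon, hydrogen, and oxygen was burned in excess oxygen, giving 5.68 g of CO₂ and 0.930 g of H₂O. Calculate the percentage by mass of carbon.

62.5%

mol C = 5.68 g CO₂ ÷ 44.009 g/mol = 0.1291 mol
mol H = 2 × 0.930 g H₂O ÷ 18.015 g/mol = 0.1032 mol
mass O = 2.48 − (1.550 + 0.1041) = 0.8257 g → mol O = 0.8257 ÷ 15.999 = 0.05161 mol
mass % C = 1.550 g ÷ 2.48 g × 100%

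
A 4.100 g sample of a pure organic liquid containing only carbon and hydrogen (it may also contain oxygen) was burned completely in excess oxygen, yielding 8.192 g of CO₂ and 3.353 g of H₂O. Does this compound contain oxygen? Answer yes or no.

mol C = 8.192 g CO₂ ÷ 44.009 g/mol = 0.18614 mol
mol H = 2 × 3.353 g H₂O ÷ 18.015 g/mol = 0.37225 mol
C and H account for only 2.6110 g of the 4.100 g sample; the remaining 1.4890 g must be oxygen.

yes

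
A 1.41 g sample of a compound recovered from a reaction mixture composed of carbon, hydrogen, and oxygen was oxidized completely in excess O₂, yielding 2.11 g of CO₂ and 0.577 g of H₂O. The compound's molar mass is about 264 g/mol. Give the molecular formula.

mol C = 2.11 g CO₂ ÷ 44.009 g/mol = 0.04794 mol
mol H = 2 × 0.577 g H₂O ÷ 18.015 g/mol = 0.06406 mol
mass O = 1.41 − (0.5759 + 0.06457) = 0.7696 g → mol O = 0.7696 ÷ 15.999 = 0.04810 mol
Divide by the smallest (0.04794 mol): C 1.000, H 1.336, O 1.003
Multiplying each by 3 gives whole numbers: C 3.00, H 4.01, O 3.01
Empirical formula: C3H4O3
Empirical-formula mass = 88.06 g/mol; 264 ÷ 88.06 ≈ 3, so the molecular formula is C9H12O9.

C9H12O9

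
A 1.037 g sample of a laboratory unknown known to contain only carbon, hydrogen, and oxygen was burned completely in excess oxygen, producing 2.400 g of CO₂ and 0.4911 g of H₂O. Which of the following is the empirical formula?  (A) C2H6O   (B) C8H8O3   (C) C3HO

mol C = 2.400 g CO₂ ÷ 44.009 g/mol = 0.054534 mol
mol H = 2 × 0.4911 g H₂O ÷ 18.015 g/mol = 0.054521 mol
mass O = 1.037 − (0.65501 + 0.054957) = 0.32703 g → mol O = 0.32703 ÷ 15.999 = 0.020441 mol
Divide by the smallest (0.020441 mol): C 2.668, H 2.667, O 1.000
Multiplying each by 3 gives whole numbers: C 8.00, H 8.00, O 3.00

(B) C8H8O3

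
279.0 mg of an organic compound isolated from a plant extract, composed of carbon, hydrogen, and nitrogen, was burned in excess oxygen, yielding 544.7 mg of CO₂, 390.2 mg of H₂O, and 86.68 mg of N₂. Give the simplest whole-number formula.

C2H7N

mol C = 0.5447 g CO₂ ÷ 44.009 g/mol = 0.012377 mol
mol H = 2 × 0.3902 g H₂O ÷ 18.015 g/mol = 0.043319 mol
mol N = 2 × 0.08668 g N₂ ÷ 28.014 g/mol = 0.0061883 mol
Divide by the smallest (0.0061883 mol): C 2.000, H 7.000, N 1.000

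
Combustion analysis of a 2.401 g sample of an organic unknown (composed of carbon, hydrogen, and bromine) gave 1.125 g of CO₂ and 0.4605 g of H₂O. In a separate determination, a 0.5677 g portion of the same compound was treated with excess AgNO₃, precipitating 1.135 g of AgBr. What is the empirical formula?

CH2Br

mol C = 1.125 g CO₂ ÷ 44.009 g/mol = 0.025563 mol
mol H = 2 × 0.4605 g H₂O ÷ 18.015 g/mol = 0.051124 mol
From the AgBr data: mol Br per gram of compound = (1.135 ÷ 187.772) ÷ 0.5677 = 0.010647 mol/g, so in the 2.401 g combustion sample mol Br = 0.025565 mol
Divide by the smallest (0.025563 mol): C 1.000, H 2.000, Br 1.000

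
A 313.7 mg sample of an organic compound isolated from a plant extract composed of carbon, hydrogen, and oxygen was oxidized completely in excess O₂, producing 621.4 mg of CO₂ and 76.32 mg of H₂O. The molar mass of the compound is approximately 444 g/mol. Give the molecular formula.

C20H12O12

mol C = 0.6214 g CO₂ ÷ 44.009 g/mol = 0.014120 mol
mol H = 2 × 0.07632 g H₂O ÷ 18.015 g/mol = 0.0084729 mol
mass O = 0.3137 − (0.16959 + 0.0085407) = 0.13557 g → mol O = 0.13557 ÷ 15.999 = 0.0084734 mol
Divide by the smallest (0.0084729 mol): C 1.666, H 1.000, O 1.000
Multiplying each by 3 gives whole numbers: C 5.00, H 3.00, O 3.00
Empirical formula: C5H3O3
Empirical-formula mass = 111.08 g/mol; 444 ÷ 111.08 ≈ 4, so the molecular formula is C20H12O12.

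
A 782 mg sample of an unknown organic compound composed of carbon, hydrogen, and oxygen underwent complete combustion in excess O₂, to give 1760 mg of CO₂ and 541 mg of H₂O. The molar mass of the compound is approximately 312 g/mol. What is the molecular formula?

C16H24O6

mol C = 1.76 g CO₂ ÷ 44.009 g/mol = 0.03999 mol
mol H = 2 × 0.541 g H₂O ÷ 18.015 g/mol = 0.06006 mol
mass O = 0.782 − (0.4803 + 0.06054) = 0.2411 g → mol O = 0.2411 ÷ 15.999 = 0.01507 mol
Divide by the smallest (0.01507 mol): C 2.654, H 3.985, O 1.000
Multiplying each by 3 gives whole numbers: C 7.96, H 11.96, O 3.00
Empirical formula: C8H12O3
Empirical-formula mass = 156.18 g/mol; 312 ÷ 156.18 ≈ 2, so the molecular formula is C16H24O6.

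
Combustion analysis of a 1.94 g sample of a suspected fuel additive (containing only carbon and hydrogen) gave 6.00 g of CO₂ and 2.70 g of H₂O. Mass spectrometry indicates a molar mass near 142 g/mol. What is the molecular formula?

mol C = 6.00 g CO₂ ÷ 44.009 g/mol = 0.1363 mol
mol H = 2 × 2.70 g H₂O ÷ 18.015 g/mol = 0.2998 mol
Divide by the smallest (0.1363 mol): C 1.000, H 2.199
Multiplying each by 5 gives whole numbers: C 5.00, H 10.99
Empirical formula: C5H11
Empirical-formula mass = 71.14 g/mol; 142 ÷ 71.14 ≈ 2, so the molecular formula is C10H22.

C10H22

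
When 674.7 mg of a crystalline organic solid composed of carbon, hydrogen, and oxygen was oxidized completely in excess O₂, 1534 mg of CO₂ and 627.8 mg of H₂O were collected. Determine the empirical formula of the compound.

C3H6O

mol C = 1.534 g CO₂ ÷ 44.009 g/mol = 0.034857 mol
mol H = 2 × 0.6278 g H₂O ÷ 18.015 g/mol = 0.069697 mol
mass O = 0.6747 − (0.41866 + 0.070255) = 0.18578 g → mol O = 0.18578 ÷ 15.999 = 0.011612 mol
Divide by the smallest (0.011612 mol): C 3.002, H 6.002, O 1.000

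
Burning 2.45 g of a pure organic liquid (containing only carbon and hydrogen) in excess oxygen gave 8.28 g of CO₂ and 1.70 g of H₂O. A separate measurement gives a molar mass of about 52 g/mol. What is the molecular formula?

mol C = 8.28 g CO₂ ÷ 44.009 g/mol = 0.1881 mol
mol H = 2 × 1.70 g H₂O ÷ 18.015 g/mol = 0.1887 mol
Divide by the smallest (0.1881 mol): C 1.000, H 1.003
Empirical formula: CH
Empirical-formula mass = 13.02 g/mol; 52 ÷ 13.02 ≈ 4, so the molecular formula is C4H4.

C4H4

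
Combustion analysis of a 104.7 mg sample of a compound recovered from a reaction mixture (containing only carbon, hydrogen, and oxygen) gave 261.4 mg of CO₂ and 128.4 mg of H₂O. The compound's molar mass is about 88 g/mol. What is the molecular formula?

mol C = 0.2614 g CO₂ ÷ 44.009 g/mol = 0.0059397 mol
mol H = 2 × 0.1284 g H₂O ÷ 18.015 g/mol = 0.014255 mol
mass O = 0.1047 − (0.071342 + 0.014369) = 0.018990 g → mol O = 0.018990 ÷ 15.999 = 0.0011869 mol
Divide by the smallest (0.0011869 mol): C 5.004, H 12.010, O 1.000
Empirical formula: C5H12O
Empirical-formula mass = 88.15 g/mol; 88 ÷ 88.15 ≈ 1, so the molecular formula is C5H12O.

C5H12O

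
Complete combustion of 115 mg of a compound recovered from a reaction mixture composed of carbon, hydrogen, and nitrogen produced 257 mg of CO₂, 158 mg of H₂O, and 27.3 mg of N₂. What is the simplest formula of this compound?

mol C = 0.257 g CO₂ ÷ 44.009 g/mol = 0.005840 mol
mol H = 2 × 0.158 g H₂O ÷ 18.015 g/mol = 0.01754 mol
mol N = 2 × 0.0273 g N₂ ÷ 28.014 g/mol = 0.001949 mol
Divide by the smallest (0.001949 mol): C 2.996, H 9.000, N 1.000

C3H9N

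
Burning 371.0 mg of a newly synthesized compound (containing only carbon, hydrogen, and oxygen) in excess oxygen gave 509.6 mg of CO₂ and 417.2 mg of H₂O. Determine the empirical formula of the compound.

mol C = 0.5096 g CO₂ ÷ 44.009 g/mol = 0.011579 mol
mol H = 2 × 0.4172 g H₂O ÷ 18.015 g/mol = 0.046317 mol
mass O = 0.3710 − (0.13908 + 0.046687) = 0.18523 g → mol O = 0.18523 ÷ 15.999 = 0.011578 mol
Divide by the smallest (0.011578 mol): C 1.000, H 4.001, O 1.000

CH4O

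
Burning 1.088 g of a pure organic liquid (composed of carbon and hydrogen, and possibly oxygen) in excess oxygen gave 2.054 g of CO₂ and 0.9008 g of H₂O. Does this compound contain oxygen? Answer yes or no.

yes

mol C = 2.054 g CO₂ ÷ 44.009 g/mol = 0.046672 mol
mol H = 2 × 0.9008 g H₂O ÷ 18.015 g/mol = 0.10001 mol
C and H account for only 0.66139 g of the 1.088 g sample; the remaining 0.42661 g must be oxygen.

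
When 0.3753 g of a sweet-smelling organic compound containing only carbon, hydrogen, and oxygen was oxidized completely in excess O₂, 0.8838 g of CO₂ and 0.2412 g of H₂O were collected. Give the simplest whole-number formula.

mol C = 0.8838 g CO₂ ÷ 44.009 g/mol = 0.020082 mol
mol H = 2 × 0.2412 g H₂O ÷ 18.015 g/mol = 0.026778 mol
mass O = 0.3753 − (0.24121 + 0.026992) = 0.10710 g → mol O = 0.10710 ÷ 15.999 = 0.0066942 mol
Divide by the smallest (0.0066942 mol): C 3.000, H 4.000, O 1.000

C3H4O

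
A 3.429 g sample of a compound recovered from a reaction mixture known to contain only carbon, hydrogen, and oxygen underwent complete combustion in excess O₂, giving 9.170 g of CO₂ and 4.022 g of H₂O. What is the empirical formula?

mol C = 9.170 g CO₂ ÷ 44.009 g/mol = 0.20837 mol
mol H = 2 × 4.022 g H₂O ÷ 18.015 g/mol = 0.44652 mol
mass O = 3.429 − (2.5027 + 0.45009) = 0.47622 g → mol O = 0.47622 ÷ 15.999 = 0.029766 mol
Divide by the smallest (0.029766 mol): C 7.000, H 15.001, O 1.000

C7H15O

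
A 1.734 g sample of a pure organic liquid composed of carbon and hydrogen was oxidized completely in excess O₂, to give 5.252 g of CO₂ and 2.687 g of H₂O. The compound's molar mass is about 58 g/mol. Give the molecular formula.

C4H10

mol C = 5.252 g CO₂ ÷ 44.009 g/mol = 0.11934 mol
mol H = 2 × 2.687 g H₂O ÷ 18.015 g/mol = 0.29831 mol
Divide by the smallest (0.11934 mol): C 1.000, H 2.500
Multiplying each by 2 gives whole numbers: C 2.00, H 5.00
Empirical formula: C2H5
Empirical-formula mass = 29.06 g/mol; 58 ÷ 29.06 ≈ 2, so the molecular formula is C4H10.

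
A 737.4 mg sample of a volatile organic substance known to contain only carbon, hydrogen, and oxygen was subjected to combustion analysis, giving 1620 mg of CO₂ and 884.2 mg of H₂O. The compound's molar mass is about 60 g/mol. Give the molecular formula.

mol C = 1.620 g CO₂ ÷ 44.009 g/mol = 0.036811 mol
mol H = 2 × 0.8842 g H₂O ÷ 18.015 g/mol = 0.098163 mol
mass O = 0.7374 − (0.44213 + 0.098948) = 0.19632 g → mol O = 0.19632 ÷ 15.999 = 0.012271 mol
Divide by the smallest (0.012271 mol): C 3.000, H 8.000, O 1.000
Empirical formula: C3H8O
Empirical-formula mass = 60.10 g/mol; 60 ÷ 60.10 ≈ 1, so the molecular formula is C3H8O.

C3H8O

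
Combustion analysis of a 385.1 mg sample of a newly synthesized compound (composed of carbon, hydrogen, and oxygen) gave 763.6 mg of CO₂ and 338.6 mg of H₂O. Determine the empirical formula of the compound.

mol C = 0.7636 g CO₂ ÷ 44.009 g/mol = 0.017351 mol
mol H = 2 × 0.3386 g H₂O ÷ 18.015 g/mol = 0.037591 mol
mass O = 0.3851 − (0.20840 + 0.037892) = 0.13881 g → mol O = 0.13881 ÷ 15.999 = 0.0086759 mol
Divide by the smallest (0.0086759 mol): C 2.000, H 4.333, O 1.000
Multiplying each by 3 gives whole numbers: C 6.00, H 13.00, O 3.00

C6H13O3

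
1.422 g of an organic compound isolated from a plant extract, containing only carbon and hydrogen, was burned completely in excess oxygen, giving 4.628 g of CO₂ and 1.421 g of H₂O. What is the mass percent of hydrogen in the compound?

mol C = 4.628 g CO₂ ÷ 44.009 g/mol = 0.10516 mol
mol H = 2 × 1.421 g H₂O ÷ 18.015 g/mol = 0.15776 mol
mass % H = 0.15902 g ÷ 1.422 g × 100%

11.18%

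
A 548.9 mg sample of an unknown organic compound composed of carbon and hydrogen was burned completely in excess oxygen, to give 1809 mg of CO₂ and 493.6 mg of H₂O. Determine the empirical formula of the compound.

C3H4

mol C = 1.809 g CO₂ ÷ 44.009 g/mol = 0.041105 mol
mol H = 2 × 0.4936 g H₂O ÷ 18.015 g/mol = 0.054799 mol
Divide by the smallest (0.041105 mol): C 1.000, H 1.333
Multiplying each by 3 gives whole numbers: C 3.00, H 4.00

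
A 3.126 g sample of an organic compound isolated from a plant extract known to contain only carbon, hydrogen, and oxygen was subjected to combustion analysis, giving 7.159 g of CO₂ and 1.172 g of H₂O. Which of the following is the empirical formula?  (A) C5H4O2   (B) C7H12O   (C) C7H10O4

mol C = 7.159 g CO₂ ÷ 44.009 g/mol = 0.16267 mol
mol H = 2 × 1.172 g H₂O ÷ 18.015 g/mol = 0.13011 mol
mass O = 3.126 − (1.9538 + 0.13115) = 1.0410 g → mol O = 1.0410 ÷ 15.999 = 0.065067 mol
Divide by the smallest (0.065067 mol): C 2.500, H 2.000, O 1.000
Multiplying each by 2 gives whole numbers: C 5.00, H 4.00, O 2.00

(A) C5H4O2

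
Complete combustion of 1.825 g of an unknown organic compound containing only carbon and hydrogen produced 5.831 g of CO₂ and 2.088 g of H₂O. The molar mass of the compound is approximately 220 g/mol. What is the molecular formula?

C16H28

mol C = 5.831 g CO₂ ÷ 44.009 g/mol = 0.13250 mol
mol H = 2 × 2.088 g H₂O ÷ 18.015 g/mol = 0.23181 mol
Divide by the smallest (0.13250 mol): C 1.000, H 1.750
Multiplying each by 4 gives whole numbers: C 4.00, H 7.00
Empirical formula: C4H7
Empirical-formula mass = 55.10 g/mol; 220 ÷ 55.10 ≈ 4, so the molecular formula is C16H28.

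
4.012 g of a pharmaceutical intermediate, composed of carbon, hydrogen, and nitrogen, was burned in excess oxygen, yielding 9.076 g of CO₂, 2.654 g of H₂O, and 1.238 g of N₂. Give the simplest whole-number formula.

mol C = 9.076 g CO₂ ÷ 44.009 g/mol = 0.20623 mol
mol H = 2 × 2.654 g H₂O ÷ 18.015 g/mol = 0.29464 mol
mol N = 2 × 1.238 g N₂ ÷ 28.014 g/mol = 0.088384 mol
Divide by the smallest (0.088384 mol): C 2.333, H 3.334, N 1.000
Multiplying each by 3 gives whole numbers: C 7.00, H 10.00, N 3.00

C7H10N3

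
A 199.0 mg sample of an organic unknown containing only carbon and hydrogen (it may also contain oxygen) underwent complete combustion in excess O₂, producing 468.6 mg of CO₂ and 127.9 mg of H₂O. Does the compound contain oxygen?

yes

mol C = 0.4686 g CO₂ ÷ 44.009 g/mol = 0.010648 mol
mol H = 2 × 0.1279 g H₂O ÷ 18.015 g/mol = 0.014199 mol
C and H account for only 0.14220 g of the 0.1990 g sample; the remaining 0.056796 g must be oxygen.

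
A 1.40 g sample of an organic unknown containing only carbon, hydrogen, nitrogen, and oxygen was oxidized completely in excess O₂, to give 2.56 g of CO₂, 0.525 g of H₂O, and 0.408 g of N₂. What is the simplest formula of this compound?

C4H4N2O

mol C = 2.56 g CO₂ ÷ 44.009 g/mol = 0.05817 mol
mol H = 2 × 0.525 g H₂O ÷ 18.015 g/mol = 0.05828 mol
mol N = 2 × 0.408 g N₂ ÷ 28.014 g/mol = 0.02913 mol
mass O = 1.40 − (0.6987 + 0.05875 + 0.4080) = 0.2346 g → mol O = 0.2346 ÷ 15.999 = 0.01466 mol
Divide by the smallest (0.01466 mol): C 3.968, H 3.975, N 1.987, O 1.000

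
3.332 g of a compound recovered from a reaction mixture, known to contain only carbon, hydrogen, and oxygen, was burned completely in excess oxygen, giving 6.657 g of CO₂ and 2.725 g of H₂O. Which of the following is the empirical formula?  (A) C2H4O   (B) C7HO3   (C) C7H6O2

(A) C2H4O

mol C = 6.657 g CO₂ ÷ 44.009 g/mol = 0.15126 mol
mol H = 2 × 2.725 g H₂O ÷ 18.015 g/mol = 0.30253 mol
mass O = 3.332 − (1.8168 + 0.30495) = 1.2102 g → mol O = 1.2102 ÷ 15.999 = 0.075643 mol
Divide by the smallest (0.075643 mol): C 2.000, H 3.999, O 1.000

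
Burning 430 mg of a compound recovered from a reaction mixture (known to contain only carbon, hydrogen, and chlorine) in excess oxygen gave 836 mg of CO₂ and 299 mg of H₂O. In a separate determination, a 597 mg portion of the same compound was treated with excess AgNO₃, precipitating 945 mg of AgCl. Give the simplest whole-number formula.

C4H7Cl

mol C = 0.836 g CO₂ ÷ 44.009 g/mol = 0.01900 mol
mol H = 2 × 0.299 g H₂O ÷ 18.015 g/mol = 0.03319 mol
From the AgCl data: mol Cl per gram of compound = (0.945 ÷ 143.318) ÷ 0.597 = 0.01104 mol/g, so in the 0.430 g combustion sample mol Cl = 0.004749 mol
Divide by the smallest (0.004749 mol): C 4.000, H 6.989, Cl 1.000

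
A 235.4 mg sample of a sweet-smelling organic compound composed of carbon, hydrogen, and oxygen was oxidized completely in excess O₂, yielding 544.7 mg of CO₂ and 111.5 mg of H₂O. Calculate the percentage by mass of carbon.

mol C = 0.5447 g CO₂ ÷ 44.009 g/mol = 0.012377 mol
mol H = 2 × 0.1115 g H₂O ÷ 18.015 g/mol = 0.012379 mol
mass O = 0.2354 − (0.14866 + 0.012478) = 0.074262 g → mol O = 0.074262 ÷ 15.999 = 0.0046417 mol
mass % C = 0.14866 g ÷ 0.2354 g × 100%

63.15%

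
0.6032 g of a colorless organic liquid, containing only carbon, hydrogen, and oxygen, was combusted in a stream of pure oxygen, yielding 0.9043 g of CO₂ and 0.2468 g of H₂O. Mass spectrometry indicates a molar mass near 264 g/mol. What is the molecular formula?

C9H12O9

mol C = 0.9043 g CO₂ ÷ 44.009 g/mol = 0.020548 mol
mol H = 2 × 0.2468 g H₂O ÷ 18.015 g/mol = 0.027399 mol
mass O = 0.6032 − (0.24680 + 0.027619) = 0.32878 g → mol O = 0.32878 ÷ 15.999 = 0.020550 mol
Divide by the smallest (0.020548 mol): C 1.000, H 1.333, O 1.000
Multiplying each by 3 gives whole numbers: C 3.00, H 4.00, O 3.00
Empirical formula: C3H4O3
Empirical-formula mass = 88.06 g/mol; 264 ÷ 88.06 ≈ 3, so the molecular formula is C9H12O9.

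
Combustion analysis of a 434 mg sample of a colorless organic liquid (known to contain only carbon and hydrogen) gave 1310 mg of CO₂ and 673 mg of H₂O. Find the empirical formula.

C2H5

mol C = 1.31 g CO₂ ÷ 44.009 g/mol = 0.02977 mol
mol H = 2 × 0.673 g H₂O ÷ 18.015 g/mol = 0.07472 mol
Divide by the smallest (0.02977 mol): C 1.000, H 2.510
Multiplying each by 2 gives whole numbers: C 2.00, H 5.02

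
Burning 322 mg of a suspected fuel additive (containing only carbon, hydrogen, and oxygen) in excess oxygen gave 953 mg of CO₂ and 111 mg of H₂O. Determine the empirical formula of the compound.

mol C = 0.953 g CO₂ ÷ 44.009 g/mol = 0.02165 mol
mol H = 2 × 0.111 g H₂O ÷ 18.015 g/mol = 0.01232 mol
mass O = 0.322 − (0.2601 + 0.01242) = 0.04948 g → mol O = 0.04948 ÷ 15.999 = 0.003093 mol
Divide by the smallest (0.003093 mol): C 7.001, H 3.984, O 1.000

C7H4O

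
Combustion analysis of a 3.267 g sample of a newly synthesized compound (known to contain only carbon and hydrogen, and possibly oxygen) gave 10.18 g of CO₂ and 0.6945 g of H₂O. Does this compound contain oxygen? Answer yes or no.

yes

mol C = 10.18 g CO₂ ÷ 44.009 g/mol = 0.23132 mol
mol H = 2 × 0.6945 g H₂O ÷ 18.015 g/mol = 0.077102 mol
C and H account for only 2.8561 g of the 3.267 g sample; the remaining 0.41094 g must be oxygen.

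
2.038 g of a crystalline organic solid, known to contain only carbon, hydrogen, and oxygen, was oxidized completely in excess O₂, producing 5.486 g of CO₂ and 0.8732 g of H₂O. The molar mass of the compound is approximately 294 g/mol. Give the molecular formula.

C18H14O4

mol C = 5.486 g CO₂ ÷ 44.009 g/mol = 0.12466 mol
mol H = 2 × 0.8732 g H₂O ÷ 18.015 g/mol = 0.096941 mol
mass O = 2.038 − (1.4972 + 0.097717) = 0.44304 g → mol O = 0.44304 ÷ 15.999 = 0.027691 mol
Divide by the smallest (0.027691 mol): C 4.502, H 3.501, O 1.000
Multiplying each by 2 gives whole numbers: C 9.00, H 7.00, O 2.00
Empirical formula: C9H7O2
Empirical-formula mass = 147.15 g/mol; 294 ÷ 147.15 ≈ 2, so the molecular formula is C18H14O4.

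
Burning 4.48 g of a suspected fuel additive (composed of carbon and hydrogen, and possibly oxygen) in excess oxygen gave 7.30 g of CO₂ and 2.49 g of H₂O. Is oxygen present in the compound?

yes

mol C = 7.30 g CO₂ ÷ 44.009 g/mol = 0.1659 mol
mol H = 2 × 2.49 g H₂O ÷ 18.015 g/mol = 0.2764 mol
C and H account for only 2.271 g of the 4.48 g sample; the remaining 2.209 g must be oxygen.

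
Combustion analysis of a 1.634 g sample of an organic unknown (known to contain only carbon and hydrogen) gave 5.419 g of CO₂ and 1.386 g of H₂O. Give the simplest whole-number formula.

C4H5

mol C = 5.419 g CO₂ ÷ 44.009 g/mol = 0.12313 mol
mol H = 2 × 1.386 g H₂O ÷ 18.015 g/mol = 0.15387 mol
Divide by the smallest (0.12313 mol): C 1.000, H 1.250
Multiplying each by 4 gives whole numbers: C 4.00, H 5.00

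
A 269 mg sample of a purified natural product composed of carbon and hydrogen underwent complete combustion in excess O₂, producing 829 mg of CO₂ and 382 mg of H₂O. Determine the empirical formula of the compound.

C4H9

mol C = 0.829 g CO₂ ÷ 44.009 g/mol = 0.01884 mol
mol H = 2 × 0.382 g H₂O ÷ 18.015 g/mol = 0.04241 mol
Divide by the smallest (0.01884 mol): C 1.000, H 2.251
Multiplying each by 4 gives whole numbers: C 4.00, H 9.01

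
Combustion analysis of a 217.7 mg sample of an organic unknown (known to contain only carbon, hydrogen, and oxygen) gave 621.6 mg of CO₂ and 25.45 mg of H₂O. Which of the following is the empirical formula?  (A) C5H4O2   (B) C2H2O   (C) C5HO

mol C = 0.6216 g CO₂ ÷ 44.009 g/mol = 0.014124 mol
mol H = 2 × 0.02545 g H₂O ÷ 18.015 g/mol = 0.0028254 mol
mass O = 0.2177 − (0.16965 + 0.0028480) = 0.045204 g → mol O = 0.045204 ÷ 15.999 = 0.0028254 mol
Divide by the smallest (0.0028254 mol): C 4.999, H 1.000, O 1.000

(C) C5HO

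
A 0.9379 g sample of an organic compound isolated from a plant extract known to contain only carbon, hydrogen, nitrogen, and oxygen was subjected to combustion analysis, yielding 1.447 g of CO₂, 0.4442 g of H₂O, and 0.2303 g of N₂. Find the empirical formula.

mol C = 1.447 g CO₂ ÷ 44.009 g/mol = 0.032880 mol
mol H = 2 × 0.4442 g H₂O ÷ 18.015 g/mol = 0.049314 mol
mol N = 2 × 0.2303 g N₂ ÷ 28.014 g/mol = 0.016442 mol
mass O = 0.9379 − (0.39492 + 0.049709 + 0.23030) = 0.26297 g → mol O = 0.26297 ÷ 15.999 = 0.016437 mol
Divide by the smallest (0.016437 mol): C 2.000, H 3.000, N 1.000, O 1.000

C2H3NO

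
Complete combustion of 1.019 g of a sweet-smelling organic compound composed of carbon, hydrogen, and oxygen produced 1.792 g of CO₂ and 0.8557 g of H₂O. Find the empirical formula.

mol C = 1.792 g CO₂ ÷ 44.009 g/mol = 0.040719 mol
mol H = 2 × 0.8557 g H₂O ÷ 18.015 g/mol = 0.094999 mol
mass O = 1.019 − (0.48908 + 0.095759) = 0.43417 g → mol O = 0.43417 ÷ 15.999 = 0.027137 mol
Divide by the smallest (0.027137 mol): C 1.500, H 3.501, O 1.000
Multiplying each by 2 gives whole numbers: C 3.00, H 7.00, O 2.00

C3H7O2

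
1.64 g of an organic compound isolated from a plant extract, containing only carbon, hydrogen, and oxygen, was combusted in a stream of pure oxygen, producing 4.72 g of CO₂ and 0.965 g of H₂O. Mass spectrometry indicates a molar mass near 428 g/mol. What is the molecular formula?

C28H28O4

mol C = 4.72 g CO₂ ÷ 44.009 g/mol = 0.1073 mol
mol H = 2 × 0.965 g H₂O ÷ 18.015 g/mol = 0.1071 mol
mass O = 1.64 − (1.288 + 0.1080) = 0.2438 g → mol O = 0.2438 ÷ 15.999 = 0.01524 mol
Divide by the smallest (0.01524 mol): C 7.038, H 7.030, O 1.000
Empirical formula: C7H7O
Empirical-formula mass = 107.13 g/mol; 428 ÷ 107.13 ≈ 4, so the molecular formula is C28H28O4.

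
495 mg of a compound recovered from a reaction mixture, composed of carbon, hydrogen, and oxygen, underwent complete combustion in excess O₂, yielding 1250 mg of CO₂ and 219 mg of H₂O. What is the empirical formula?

C7H6O2

mol C = 1.25 g CO₂ ÷ 44.009 g/mol = 0.02840 mol
mol H = 2 × 0.219 g H₂O ÷ 18.015 g/mol = 0.02431 mol
mass O = 0.495 − (0.3412 + 0.02451) = 0.1293 g → mol O = 0.1293 ÷ 15.999 = 0.008084 mol
Divide by the smallest (0.008084 mol): C 3.513, H 3.007, O 1.000
Multiplying each by 2 gives whole numbers: C 7.03, H 6.01, O 2.00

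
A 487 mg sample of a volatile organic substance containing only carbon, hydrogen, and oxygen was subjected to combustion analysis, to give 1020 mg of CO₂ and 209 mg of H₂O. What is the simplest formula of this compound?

mol C = 1.02 g CO₂ ÷ 44.009 g/mol = 0.02318 mol
mol H = 2 × 0.209 g H₂O ÷ 18.015 g/mol = 0.02320 mol
mass O = 0.487 − (0.2784 + 0.02339) = 0.1852 g → mol O = 0.1852 ÷ 15.999 = 0.01158 mol
Divide by the smallest (0.01158 mol): C 2.002, H 2.004, O 1.000

C2H2O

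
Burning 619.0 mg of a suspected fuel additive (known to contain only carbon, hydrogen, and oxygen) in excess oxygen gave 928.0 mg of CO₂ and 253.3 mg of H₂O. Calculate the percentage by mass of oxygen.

mol C = 0.9280 g CO₂ ÷ 44.009 g/mol = 0.021087 mol
mol H = 2 × 0.2533 g H₂O ÷ 18.015 g/mol = 0.028121 mol
mass O = 0.6190 − (0.25327 + 0.028346) = 0.33738 g → mol O = 0.33738 ÷ 15.999 = 0.021088 mol
mass % O = 0.33738 g ÷ 0.6190 g × 100%

54.50%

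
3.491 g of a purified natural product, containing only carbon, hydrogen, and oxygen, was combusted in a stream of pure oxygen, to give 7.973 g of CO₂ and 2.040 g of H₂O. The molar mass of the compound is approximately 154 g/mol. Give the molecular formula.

C8H10O3

mol C = 7.973 g CO₂ ÷ 44.009 g/mol = 0.18117 mol
mol H = 2 × 2.040 g H₂O ÷ 18.015 g/mol = 0.22648 mol
mass O = 3.491 − (2.1760 + 0.22829) = 1.0867 g → mol O = 1.0867 ÷ 15.999 = 0.067923 mol
Divide by the smallest (0.067923 mol): C 2.667, H 3.334, O 1.000
Multiplying each by 3 gives whole numbers: C 8.00, H 10.00, O 3.00
Empirical formula: C8H10O3
Empirical-formula mass = 154.16 g/mol; 154 ÷ 154.16 ≈ 1, so the molecular formula is C8H10O3.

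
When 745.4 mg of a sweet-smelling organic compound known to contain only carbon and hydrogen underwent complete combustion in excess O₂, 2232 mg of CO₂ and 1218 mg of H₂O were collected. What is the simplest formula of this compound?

mol C = 2.232 g CO₂ ÷ 44.009 g/mol = 0.050717 mol
mol H = 2 × 1.218 g H₂O ÷ 18.015 g/mol = 0.13522 mol
Divide by the smallest (0.050717 mol): C 1.000, H 2.666
Multiplying each by 3 gives whole numbers: C 3.00, H 8.00

C3H8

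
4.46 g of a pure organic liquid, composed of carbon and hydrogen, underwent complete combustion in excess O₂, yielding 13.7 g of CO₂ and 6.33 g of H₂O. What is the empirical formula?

C4H9

mol C = 13.7 g CO₂ ÷ 44.009 g/mol = 0.3113 mol
mol H = 2 × 6.33 g H₂O ÷ 18.015 g/mol = 0.7027 mol
Divide by the smallest (0.3113 mol): C 1.000, H 2.257
Multiplying each by 4 gives whole numbers: C 4.00, H 9.03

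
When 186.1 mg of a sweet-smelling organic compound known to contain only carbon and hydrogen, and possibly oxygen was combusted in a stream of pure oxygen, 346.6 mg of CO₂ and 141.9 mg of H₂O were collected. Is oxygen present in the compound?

mol C = 0.3466 g CO₂ ÷ 44.009 g/mol = 0.0078757 mol
mol H = 2 × 0.1419 g H₂O ÷ 18.015 g/mol = 0.015754 mol
C and H account for only 0.11047 g of the 0.1861 g sample; the remaining 0.075626 g must be oxygen.

yes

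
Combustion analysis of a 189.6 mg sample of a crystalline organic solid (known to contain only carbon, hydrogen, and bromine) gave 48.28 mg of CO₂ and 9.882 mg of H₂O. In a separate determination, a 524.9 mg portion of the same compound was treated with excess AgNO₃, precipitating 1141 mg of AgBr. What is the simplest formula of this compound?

CHBr2

mol C = 0.04828 g CO₂ ÷ 44.009 g/mol = 0.0010970 mol
mol H = 2 × 0.009882 g H₂O ÷ 18.015 g/mol = 0.0010971 mol
From the AgBr data: mol Br per gram of compound = (1.141 ÷ 187.772) ÷ 0.5249 = 0.011577 mol/g, so in the 0.1896 g combustion sample mol Br = 0.0021949 mol
Divide by the smallest (0.0010970 mol): C 1.000, H 1.000, Br 2.001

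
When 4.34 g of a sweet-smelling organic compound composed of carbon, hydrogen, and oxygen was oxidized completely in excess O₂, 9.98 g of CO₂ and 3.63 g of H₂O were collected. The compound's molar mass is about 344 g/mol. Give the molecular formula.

mol C = 9.98 g CO₂ ÷ 44.009 g/mol = 0.2268 mol
mol H = 2 × 3.63 g H₂O ÷ 18.015 g/mol = 0.4030 mol
mass O = 4.34 − (2.724 + 0.4062) = 1.210 g → mol O = 1.210 ÷ 15.999 = 0.07563 mol
Divide by the smallest (0.07563 mol): C 2.998, H 5.328, O 1.000
Multiplying each by 3 gives whole numbers: C 9.00, H 15.99, O 3.00
Empirical formula: C9H16O3
Empirical-formula mass = 172.22 g/mol; 344 ÷ 172.22 ≈ 2, so the molecular formula is C18H32O6.

C18H32O6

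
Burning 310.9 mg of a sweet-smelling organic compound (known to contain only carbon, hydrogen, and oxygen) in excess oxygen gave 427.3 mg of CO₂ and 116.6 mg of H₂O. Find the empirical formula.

mol C = 0.4273 g CO₂ ÷ 44.009 g/mol = 0.0097094 mol
mol H = 2 × 0.1166 g H₂O ÷ 18.015 g/mol = 0.012945 mol
mass O = 0.3109 − (0.11662 + 0.013048) = 0.18123 g → mol O = 0.18123 ÷ 15.999 = 0.011328 mol
Divide by the smallest (0.0097094 mol): C 1.000, H 1.333, O 1.167
Multiplying each by 6 gives whole numbers: C 6.00, H 8.00, O 7.00

C6H8O7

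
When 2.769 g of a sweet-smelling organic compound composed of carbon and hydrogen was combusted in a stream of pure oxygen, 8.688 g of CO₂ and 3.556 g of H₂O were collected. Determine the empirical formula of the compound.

mol C = 8.688 g CO₂ ÷ 44.009 g/mol = 0.19741 mol
mol H = 2 × 3.556 g H₂O ÷ 18.015 g/mol = 0.39478 mol
Divide by the smallest (0.19741 mol): C 1.000, H 2.000

CH2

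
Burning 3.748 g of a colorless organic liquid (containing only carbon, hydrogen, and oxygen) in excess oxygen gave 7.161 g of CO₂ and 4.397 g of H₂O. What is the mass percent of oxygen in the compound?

mol C = 7.161 g CO₂ ÷ 44.009 g/mol = 0.16272 mol
mol H = 2 × 4.397 g H₂O ÷ 18.015 g/mol = 0.48815 mol
mass O = 3.748 − (1.9544 + 0.49205) = 1.3016 g → mol O = 1.3016 ÷ 15.999 = 0.081352 mol
mass % O = 1.3016 g ÷ 3.748 g × 100%

34.73%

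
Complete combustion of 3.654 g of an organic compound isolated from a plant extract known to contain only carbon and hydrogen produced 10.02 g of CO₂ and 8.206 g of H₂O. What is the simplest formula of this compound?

CH4

mol C = 10.02 g CO₂ ÷ 44.009 g/mol = 0.22768 mol
mol H = 2 × 8.206 g H₂O ÷ 18.015 g/mol = 0.91102 mol
Divide by the smallest (0.22768 mol): C 1.000, H 4.001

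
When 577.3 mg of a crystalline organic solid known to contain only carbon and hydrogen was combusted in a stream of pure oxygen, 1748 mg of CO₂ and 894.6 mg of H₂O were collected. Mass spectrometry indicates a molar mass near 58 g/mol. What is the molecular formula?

C4H10

mol C = 1.748 g CO₂ ÷ 44.009 g/mol = 0.039719 mol
mol H = 2 × 0.8946 g H₂O ÷ 18.015 g/mol = 0.099317 mol
Divide by the smallest (0.039719 mol): C 1.000, H 2.500
Multiplying each by 2 gives whole numbers: C 2.00, H 5.00
Empirical formula: C2H5
Empirical-formula mass = 29.06 g/mol; 58 ÷ 29.06 ≈ 2, so the molecular formula is C4H10.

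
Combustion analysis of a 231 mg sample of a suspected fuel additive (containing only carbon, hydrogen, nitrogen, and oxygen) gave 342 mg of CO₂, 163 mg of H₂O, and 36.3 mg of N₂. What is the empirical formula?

mol C = 0.342 g CO₂ ÷ 44.009 g/mol = 0.007771 mol
mol H = 2 × 0.163 g H₂O ÷ 18.015 g/mol = 0.01810 mol
mol N = 2 × 0.0363 g N₂ ÷ 28.014 g/mol = 0.002592 mol
mass O = 0.231 − (0.09334 + 0.01824 + 0.03630) = 0.08312 g → mol O = 0.08312 ÷ 15.999 = 0.005195 mol
Divide by the smallest (0.002592 mol): C 2.999, H 6.983, N 1.000, O 2.005

C3H7NO2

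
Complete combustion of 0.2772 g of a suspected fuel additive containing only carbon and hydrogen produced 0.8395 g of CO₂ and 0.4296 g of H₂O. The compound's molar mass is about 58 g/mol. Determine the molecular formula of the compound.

mol C = 0.8395 g CO₂ ÷ 44.009 g/mol = 0.019076 mol
mol H = 2 × 0.4296 g H₂O ÷ 18.015 g/mol = 0.047694 mol
Divide by the smallest (0.019076 mol): C 1.000, H 2.500
Multiplying each by 2 gives whole numbers: C 2.00, H 5.00
Empirical formula: C2H5
Empirical-formula mass = 29.06 g/mol; 58 ÷ 29.06 ≈ 2, so the molecular formula is C4H10.

C4H10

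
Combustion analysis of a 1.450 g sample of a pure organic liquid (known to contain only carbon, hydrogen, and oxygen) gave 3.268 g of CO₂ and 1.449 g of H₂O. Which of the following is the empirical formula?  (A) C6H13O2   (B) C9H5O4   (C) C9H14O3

(A) C6H13O2

mol C = 3.268 g CO₂ ÷ 44.009 g/mol = 0.074258 mol
mol H = 2 × 1.449 g H₂O ÷ 18.015 g/mol = 0.16087 mol
mass O = 1.450 − (0.89191 + 0.16215) = 0.39594 g → mol O = 0.39594 ÷ 15.999 = 0.024748 mol
Divide by the smallest (0.024748 mol): C 3.001, H 6.500, O 1.000
Multiplying each by 2 gives whole numbers: C 6.00, H 13.00, O 2.00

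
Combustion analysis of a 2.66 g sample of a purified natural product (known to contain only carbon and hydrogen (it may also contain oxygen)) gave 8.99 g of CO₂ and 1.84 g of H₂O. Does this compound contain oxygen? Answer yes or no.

mol C = 8.99 g CO₂ ÷ 44.009 g/mol = 0.2043 mol
mol H = 2 × 1.84 g H₂O ÷ 18.015 g/mol = 0.2043 mol
C and H together account for 2.659 g — essentially the entire 2.66 g sample — so the compound contains no oxygen.

no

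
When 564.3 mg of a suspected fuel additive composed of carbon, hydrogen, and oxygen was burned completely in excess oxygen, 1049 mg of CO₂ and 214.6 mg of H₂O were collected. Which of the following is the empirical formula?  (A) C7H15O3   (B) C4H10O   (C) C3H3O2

(C) C3H3O2

mol C = 1.049 g CO₂ ÷ 44.009 g/mol = 0.023836 mol
mol H = 2 × 0.2146 g H₂O ÷ 18.015 g/mol = 0.023825 mol
mass O = 0.5643 − (0.28629 + 0.024015) = 0.25399 g → mol O = 0.25399 ÷ 15.999 = 0.015875 mol
Divide by the smallest (0.015875 mol): C 1.501, H 1.501, O 1.000
Multiplying each by 2 gives whole numbers: C 3.00, H 3.00, O 2.00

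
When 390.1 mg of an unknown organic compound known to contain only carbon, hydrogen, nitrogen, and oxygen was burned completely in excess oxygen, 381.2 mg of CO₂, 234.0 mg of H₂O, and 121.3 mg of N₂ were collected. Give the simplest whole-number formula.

CH3NO

mol C = 0.3812 g CO₂ ÷ 44.009 g/mol = 0.0086619 mol
mol H = 2 × 0.2340 g H₂O ÷ 18.015 g/mol = 0.025978 mol
mol N = 2 × 0.1213 g N₂ ÷ 28.014 g/mol = 0.0086600 mol
mass O = 0.3901 − (0.10404 + 0.026186 + 0.12130) = 0.13858 g → mol O = 0.13858 ÷ 15.999 = 0.0086616 mol
Divide by the smallest (0.0086600 mol): C 1.000, H 3.000, N 1.000, O 1.000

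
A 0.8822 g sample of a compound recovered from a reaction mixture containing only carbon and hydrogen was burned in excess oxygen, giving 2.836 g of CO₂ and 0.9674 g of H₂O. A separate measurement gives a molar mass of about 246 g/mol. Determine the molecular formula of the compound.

C18H30

mol C = 2.836 g CO₂ ÷ 44.009 g/mol = 0.064441 mol
mol H = 2 × 0.9674 g H₂O ÷ 18.015 g/mol = 0.10740 mol
Divide by the smallest (0.064441 mol): C 1.000, H 1.667
Multiplying each by 3 gives whole numbers: C 3.00, H 5.00
Empirical formula: C3H5
Empirical-formula mass = 41.07 g/mol; 246 ÷ 41.07 ≈ 6, so the molecular formula is C18H30.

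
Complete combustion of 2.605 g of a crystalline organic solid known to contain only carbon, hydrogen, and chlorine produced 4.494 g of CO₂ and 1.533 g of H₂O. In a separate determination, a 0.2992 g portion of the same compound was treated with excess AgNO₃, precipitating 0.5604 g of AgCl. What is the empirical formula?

C3H5Cl

mol C = 4.494 g CO₂ ÷ 44.009 g/mol = 0.10212 mol
mol H = 2 × 1.533 g H₂O ÷ 18.015 g/mol = 0.17019 mol
From the AgCl data: mol Cl per gram of compound = (0.5604 ÷ 143.318) ÷ 0.2992 = 0.013069 mol/g, so in the 2.605 g combustion sample mol Cl = 0.034044 mol
Divide by the smallest (0.034044 mol): C 2.999, H 4.999, Cl 1.000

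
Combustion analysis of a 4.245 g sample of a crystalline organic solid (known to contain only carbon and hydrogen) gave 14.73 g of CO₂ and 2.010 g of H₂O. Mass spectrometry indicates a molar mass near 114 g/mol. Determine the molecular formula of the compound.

mol C = 14.73 g CO₂ ÷ 44.009 g/mol = 0.33470 mol
mol H = 2 × 2.010 g H₂O ÷ 18.015 g/mol = 0.22315 mol
Divide by the smallest (0.22315 mol): C 1.500, H 1.000
Multiplying each by 2 gives whole numbers: C 3.00, H 2.00
Empirical formula: C3H2
Empirical-formula mass = 38.05 g/mol; 114 ÷ 38.05 ≈ 3, so the molecular formula is C9H6.

C9H6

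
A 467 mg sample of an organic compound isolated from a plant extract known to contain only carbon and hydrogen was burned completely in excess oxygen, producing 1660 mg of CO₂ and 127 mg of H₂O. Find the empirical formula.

mol C = 1.66 g CO₂ ÷ 44.009 g/mol = 0.03772 mol
mol H = 2 × 0.127 g H₂O ÷ 18.015 g/mol = 0.01410 mol
Divide by the smallest (0.01410 mol): C 2.675, H 1.000
Multiplying each by 3 gives whole numbers: C 8.03, H 3.00

C8H3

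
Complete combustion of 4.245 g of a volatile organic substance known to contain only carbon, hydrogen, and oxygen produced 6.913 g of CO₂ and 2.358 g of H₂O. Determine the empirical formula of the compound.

C6H10O5

mol C = 6.913 g CO₂ ÷ 44.009 g/mol = 0.15708 mol
mol H = 2 × 2.358 g H₂O ÷ 18.015 g/mol = 0.26178 mol
mass O = 4.245 − (1.8867 + 0.26388) = 2.0944 g → mol O = 2.0944 ÷ 15.999 = 0.13091 mol
Divide by the smallest (0.13091 mol): C 1.200, H 2.000, O 1.000
Multiplying each by 5 gives whole numbers: C 6.00, H 10.00, O 5.00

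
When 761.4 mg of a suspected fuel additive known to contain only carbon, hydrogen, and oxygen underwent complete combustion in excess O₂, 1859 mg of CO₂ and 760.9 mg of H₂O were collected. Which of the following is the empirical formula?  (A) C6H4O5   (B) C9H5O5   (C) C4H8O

(C) C4H8O

mol C = 1.859 g CO₂ ÷ 44.009 g/mol = 0.042241 mol
mol H = 2 × 0.7609 g H₂O ÷ 18.015 g/mol = 0.084474 mol
mass O = 0.7614 − (0.50736 + 0.085150) = 0.16889 g → mol O = 0.16889 ÷ 15.999 = 0.010556 mol
Divide by the smallest (0.010556 mol): C 4.002, H 8.002, O 1.000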